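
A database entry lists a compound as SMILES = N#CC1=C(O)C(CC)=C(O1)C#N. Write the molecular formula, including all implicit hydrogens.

Walk through each heavy atom and fill implicit hydrogens from standard valence (C 4, N 3, O 2, S 2, halogen 1):
  atom 1: N, bond orders sum to 3 (valence 3) → 0 H
  atom 2: C, bond orders sum to 4 (valence 4) → 0 H
  atom 3: C, bond orders sum to 4 (valence 4) → 0 H
  atom 4: C, bond orders sum to 4 (valence 4) → 0 H
  atom 5: O, bond orders sum to 1 (valence 2) → 1 H
  atom 6: C, bond orders sum to 4 (valence 4) → 0 H
  atom 7: C, bond orders sum to 2 (valence 4) → 2 H
  atom 8: C, bond orders sum to 1 (valence 4) → 3 H
  atom 9: C, bond orders sum to 4 (valence 4) → 0 H
  atom 10: O, bond orders sum to 2 (valence 2) → 0 H
  atom 11: C, bond orders sum to 4 (valence 4) → 0 H
  atom 12: N, bond orders sum to 3 (valence 3) → 0 H
Totals → C:8, H:6, N:2, O:2.
In Hill order: C8H6N2O2.

C8H6N2O2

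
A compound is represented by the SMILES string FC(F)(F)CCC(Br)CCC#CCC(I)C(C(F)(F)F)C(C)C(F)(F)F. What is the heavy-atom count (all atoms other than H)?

Every atom symbol written in the SMILES (organic subset) is one heavy atom; implicit H are not written.
Heavy atoms by element → Br:1, C:15, F:9, I:1.
Total: 26.

26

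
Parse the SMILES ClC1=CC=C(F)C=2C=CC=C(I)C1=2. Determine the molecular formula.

Walk through each heavy atom and fill implicit hydrogens from standard valence (C 4, N 3, O 2, S 2, halogen 1):
  atom 1: Cl (halogen, monovalent) → 0 H
  atom 2: C, bond orders sum to 4 (valence 4) → 0 H
  atom 3: C, bond orders sum to 3 (valence 4) → 1 H
  atom 4: C, bond orders sum to 3 (valence 4) → 1 H
  atom 5: C, bond orders sum to 4 (valence 4) → 0 H
  atom 6: F (halogen, monovalent) → 0 H
  atom 7: C, bond orders sum to 4 (valence 4) → 0 H
  atom 8: C, bond orders sum to 3 (valence 4) → 1 H
  atom 9: C, bond orders sum to 3 (valence 4) → 1 H
  atom 10: C, bond orders sum to 3 (valence 4) → 1 H
  atom 11: C, bond orders sum to 4 (valence 4) → 0 H
  atom 12: I (halogen, monovalent) → 0 H
  atom 13: C, bond orders sum to 4 (valence 4) → 0 H
Totals → C:10, H:5, Cl:1, F:1, I:1.

C10H5ClFI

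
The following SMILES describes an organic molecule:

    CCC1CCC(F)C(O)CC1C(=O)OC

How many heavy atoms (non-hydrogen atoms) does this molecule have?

15

Every atom symbol written in the SMILES (organic subset) is one heavy atom; implicit H are not written.
Heavy atoms by element → C:11, F:1, O:3.
Total: 15.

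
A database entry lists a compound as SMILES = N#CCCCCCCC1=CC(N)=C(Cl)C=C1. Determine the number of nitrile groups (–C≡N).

The nitrile motif appears at heavy-atom position 2 in the SMILES.
Other groups present: 1 primary amine.
Nitrile count: 1.

1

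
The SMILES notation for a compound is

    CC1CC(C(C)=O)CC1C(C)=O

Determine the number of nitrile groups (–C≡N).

Scan the SMILES for the nitrile motif — none present.
Groups that are present: 2 ketone.

0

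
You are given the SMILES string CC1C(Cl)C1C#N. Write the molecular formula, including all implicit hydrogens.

C5H6ClN

Walk through each heavy atom and fill implicit hydrogens from standard valence (C 4, N 3, O 2, S 2, halogen 1):
  atom 1: C, bond orders sum to 1 (valence 4) → 3 H
  atom 2: C, bond orders sum to 3 (valence 4) → 1 H
  atom 3: C, bond orders sum to 3 (valence 4) → 1 H
  atom 4: Cl (halogen, monovalent) → 0 H
  atom 5: C, bond orders sum to 3 (valence 4) → 1 H
  atom 6: C, bond orders sum to 4 (valence 4) → 0 H
  atom 7: N, bond orders sum to 3 (valence 3) → 0 H
Totals → C:5, H:6, Cl:1, N:1.
In Hill order: C5H6ClN.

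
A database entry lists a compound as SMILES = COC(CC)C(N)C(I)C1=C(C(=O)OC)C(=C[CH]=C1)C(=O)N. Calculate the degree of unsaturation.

6

Degree of unsaturation = (number of rings) + (number of π bonds).
Ring closures in the SMILES: 1.
π bonds: 5 double bonds (each 1 DoU) → 5 DoU from unsaturation.
Total DoU = 1 + 5 = 6.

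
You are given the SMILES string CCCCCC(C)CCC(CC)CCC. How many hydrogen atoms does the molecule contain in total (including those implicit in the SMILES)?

32

Walk through each heavy atom and fill implicit hydrogens from standard valence (C 4, N 3, O 2, S 2, halogen 1):
  atom 1: C, bond orders sum to 1 (valence 4) → 3 H
  atom 2: C, bond orders sum to 2 (valence 4) → 2 H
  atom 3: C, bond orders sum to 2 (valence 4) → 2 H
  atom 4: C, bond orders sum to 2 (valence 4) → 2 H
  atom 5: C, bond orders sum to 2 (valence 4) → 2 H
  atom 6: C, bond orders sum to 3 (valence 4) → 1 H
  atom 7: C, bond orders sum to 1 (valence 4) → 3 H
  atom 8: C, bond orders sum to 2 (valence 4) → 2 H
  atom 9: C, bond orders sum to 2 (valence 4) → 2 H
  atom 10: C, bond orders sum to 3 (valence 4) → 1 H
  atom 11: C, bond orders sum to 2 (valence 4) → 2 H
  atom 12: C, bond orders sum to 1 (valence 4) → 3 H
  atom 13: C, bond orders sum to 2 (valence 4) → 2 H
  atom 14: C, bond orders sum to 2 (valence 4) → 2 H
  atom 15: C, bond orders sum to 1 (valence 4) → 3 H
Total hydrogens: 32.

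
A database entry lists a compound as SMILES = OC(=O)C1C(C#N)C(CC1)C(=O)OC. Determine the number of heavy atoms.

Every atom symbol written in the SMILES (organic subset) is one heavy atom; implicit H are not written.
Heavy atoms by element → C:9, N:1, O:4.
Total: 14.

14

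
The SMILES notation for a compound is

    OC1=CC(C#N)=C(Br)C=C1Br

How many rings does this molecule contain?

1

In SMILES, each pair of matching ring-closure digits denotes one ring-closing bond; the number of such bonds equals the number of independent rings.
Ring-closure bonds here: 1.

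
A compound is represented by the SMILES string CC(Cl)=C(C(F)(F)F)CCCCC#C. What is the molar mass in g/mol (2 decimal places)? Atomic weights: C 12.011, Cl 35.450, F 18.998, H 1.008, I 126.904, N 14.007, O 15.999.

First, the molecular formula is C10H12ClF3 (counting implicit H from valence).
  C: 10 × 12.011 = 120.110
  Cl: 1 × 35.450 = 35.450
  F: 3 × 18.998 = 56.994
  H: 12 × 1.008 = 12.096
Sum: 10×12.011 + 1×35.450 + 3×18.998 + 12×1.008 = 224.650 → 224.65 g/mol.

224.65 g/mol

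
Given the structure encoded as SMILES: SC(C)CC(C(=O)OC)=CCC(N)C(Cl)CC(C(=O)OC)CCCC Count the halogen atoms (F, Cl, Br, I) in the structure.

Halogen atoms appear at heavy-atom position 15 (1×Cl).
Other groups present: 1 alkene, 2 ester, 1 primary amine, 1 thiol.
Halogen count: 1.

1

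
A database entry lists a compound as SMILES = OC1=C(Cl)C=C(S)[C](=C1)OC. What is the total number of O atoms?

Scan the SMILES for O atoms (remember two-letter symbols like Cl and Br are single atoms).
Oxygen count: 2.

2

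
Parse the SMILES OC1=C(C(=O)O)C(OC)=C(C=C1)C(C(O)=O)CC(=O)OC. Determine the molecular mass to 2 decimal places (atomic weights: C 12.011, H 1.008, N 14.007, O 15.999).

First, the molecular formula is C13H14O8 (counting implicit H from valence).
  C: 13 × 12.011 = 156.143
  H: 14 × 1.008 = 14.112
  O: 8 × 15.999 = 127.992
Sum: 13×12.011 + 14×1.008 + 8×15.999 = 298.247 → 298.25 g/mol.

298.25 g/mol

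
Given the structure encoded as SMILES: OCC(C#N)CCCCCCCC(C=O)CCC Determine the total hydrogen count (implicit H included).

27

Walk through each heavy atom and fill implicit hydrogens from standard valence (C 4, N 3, O 2, S 2, halogen 1):
  atom 1: O, bond orders sum to 1 (valence 2) → 1 H
  atom 2: C, bond orders sum to 2 (valence 4) → 2 H
  atom 3: C, bond orders sum to 3 (valence 4) → 1 H
  atom 4: C, bond orders sum to 4 (valence 4) → 0 H
  atom 5: N, bond orders sum to 3 (valence 3) → 0 H
  atom 6: C, bond orders sum to 2 (valence 4) → 2 H
  atom 7: C, bond orders sum to 2 (valence 4) → 2 H
  atom 8: C, bond orders sum to 2 (valence 4) → 2 H
  atom 9: C, bond orders sum to 2 (valence 4) → 2 H
  atom 10: C, bond orders sum to 2 (valence 4) → 2 H
  atom 11: C, bond orders sum to 2 (valence 4) → 2 H
  atom 12: C, bond orders sum to 2 (valence 4) → 2 H
  atom 13: C, bond orders sum to 3 (valence 4) → 1 H
  atom 14: C, bond orders sum to 3 (valence 4) → 1 H
  atom 15: O, bond orders sum to 2 (valence 2) → 0 H
  atom 16: C, bond orders sum to 2 (valence 4) → 2 H
  atom 17: C, bond orders sum to 2 (valence 4) → 2 H
  atom 18: C, bond orders sum to 1 (valence 4) → 3 H
Total hydrogens: 27.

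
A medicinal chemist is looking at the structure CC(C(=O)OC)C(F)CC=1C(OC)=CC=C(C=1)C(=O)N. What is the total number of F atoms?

1

Scan the SMILES for F atoms (remember two-letter symbols like Cl and Br are single atoms).
Fluorine count: 1.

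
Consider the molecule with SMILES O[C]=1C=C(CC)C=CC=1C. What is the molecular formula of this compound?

C9H12O

Walk through each heavy atom and fill implicit hydrogens from standard valence (C 4, N 3, O 2, S 2, halogen 1):
  atom 1: O, bond orders sum to 1 (valence 2) → 1 H
  atom 2: C with explicit H count 0
  atom 3: C, bond orders sum to 3 (valence 4) → 1 H
  atom 4: C, bond orders sum to 4 (valence 4) → 0 H
  atom 5: C, bond orders sum to 2 (valence 4) → 2 H
  atom 6: C, bond orders sum to 1 (valence 4) → 3 H
  atom 7: C, bond orders sum to 3 (valence 4) → 1 H
  atom 8: C, bond orders sum to 3 (valence 4) → 1 H
  atom 9: C, bond orders sum to 4 (valence 4) → 0 H
  atom 10: C, bond orders sum to 1 (valence 4) → 3 H
Totals → C:9, H:12, O:1.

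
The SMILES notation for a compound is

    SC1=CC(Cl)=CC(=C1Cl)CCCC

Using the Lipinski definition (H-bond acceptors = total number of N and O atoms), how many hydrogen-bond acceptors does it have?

N atoms: 0; O atoms: 0.
Lipinski HBA = 0 + 0 = 0.

0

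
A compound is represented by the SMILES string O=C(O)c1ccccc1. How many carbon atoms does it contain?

7

Count every carbon token in the SMILES (each C, including those in ring-closure positions and inside branches).
Carbon count: 7.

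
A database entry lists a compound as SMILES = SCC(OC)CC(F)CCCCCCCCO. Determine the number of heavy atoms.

Every atom symbol written in the SMILES (organic subset) is one heavy atom; implicit H are not written.
Heavy atoms by element → C:13, F:1, O:2, S:1.
Total: 17.

17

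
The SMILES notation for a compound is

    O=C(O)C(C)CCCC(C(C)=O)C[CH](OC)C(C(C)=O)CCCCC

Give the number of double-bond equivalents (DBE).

3

Molecular formula: C20H36O5.
DoU = (2C + 2 + N − H − X) / 2, where X is the halogen count and O/S are ignored.
    = (2·20 + 2 + 0 − 36 − 0) / 2 = 6 / 2 = 3.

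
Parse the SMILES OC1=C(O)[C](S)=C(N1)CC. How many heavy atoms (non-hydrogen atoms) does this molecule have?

Every atom symbol written in the SMILES (organic subset) is one heavy atom; implicit H are not written.
Heavy atoms by element → C:6, N:1, O:2, S:1.
Total: 10.

10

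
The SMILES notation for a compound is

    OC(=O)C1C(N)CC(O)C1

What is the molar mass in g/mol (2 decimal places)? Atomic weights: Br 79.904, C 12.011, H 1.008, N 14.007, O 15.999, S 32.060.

First, the molecular formula is C6H11NO3 (counting implicit H from valence).
  C: 6 × 12.011 = 72.066
  H: 11 × 1.008 = 11.088
  N: 1 × 14.007 = 14.007
  O: 3 × 15.999 = 47.997
Sum: 6×12.011 + 11×1.008 + 1×14.007 + 3×15.999 = 145.158 → 145.16 g/mol.

145.16 g/mol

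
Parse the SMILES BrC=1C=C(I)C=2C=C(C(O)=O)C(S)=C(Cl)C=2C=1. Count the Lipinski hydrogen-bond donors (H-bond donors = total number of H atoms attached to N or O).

1

Donors: find every N or O and count the H atoms it carries.
  atom 10 (O): bond orders sum to 1 → 1 H
  atom 11 (O): bond orders sum to 2 → 0 H
Lipinski HBD = 1.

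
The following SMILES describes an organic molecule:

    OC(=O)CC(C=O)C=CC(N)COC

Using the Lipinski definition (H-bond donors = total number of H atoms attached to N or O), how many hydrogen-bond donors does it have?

Donors: find every N or O and count the H atoms it carries.
  atom 1 (O): bond orders sum to 1 → 1 H
  atom 3 (O): bond orders sum to 2 → 0 H
  atom 7 (O): bond orders sum to 2 → 0 H
  atom 11 (N): bond orders sum to 1 → 2 H
  atom 13 (O): bond orders sum to 2 → 0 H
Lipinski HBD = 3.

3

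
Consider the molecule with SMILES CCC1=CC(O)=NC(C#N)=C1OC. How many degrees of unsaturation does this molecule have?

6

Degree of unsaturation = (number of rings) + (number of π bonds).
Ring closures in the SMILES: 1.
π bonds: 3 double bonds (each 1 DoU), 1 triple bond (each 2 DoU) → 5 DoU from unsaturation.
Total DoU = 1 + 5 = 6.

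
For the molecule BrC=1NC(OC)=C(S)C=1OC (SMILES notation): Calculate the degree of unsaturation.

Molecular formula: C6H8BrNO2S.
DoU = (2C + 2 + N − H − X) / 2, where X is the halogen count and O/S are ignored.
    = (2·6 + 2 + 1 − 8 − 1) / 2 = 6 / 2 = 3.

3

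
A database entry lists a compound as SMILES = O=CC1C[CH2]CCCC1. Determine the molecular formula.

Walk through each heavy atom and fill implicit hydrogens from standard valence (C 4, N 3, O 2, S 2, halogen 1):
  atom 1: O, bond orders sum to 2 (valence 2) → 0 H
  atom 2: C, bond orders sum to 3 (valence 4) → 1 H
  atom 3: C, bond orders sum to 3 (valence 4) → 1 H
  atom 4: C, bond orders sum to 2 (valence 4) → 2 H
  atom 5: C with explicit H count 2
  atom 6: C, bond orders sum to 2 (valence 4) → 2 H
  atom 7: C, bond orders sum to 2 (valence 4) → 2 H
  atom 8: C, bond orders sum to 2 (valence 4) → 2 H
  atom 9: C, bond orders sum to 2 (valence 4) → 2 H
Totals → C:8, H:14, O:1.
In Hill order: C8H14O.

C8H14O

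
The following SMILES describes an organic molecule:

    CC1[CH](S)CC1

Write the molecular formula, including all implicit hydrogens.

C5H10S

Walk through each heavy atom and fill implicit hydrogens from standard valence (C 4, N 3, O 2, S 2, halogen 1):
  atom 1: C, bond orders sum to 1 (valence 4) → 3 H
  atom 2: C, bond orders sum to 3 (valence 4) → 1 H
  atom 3: C with explicit H count 1
  atom 4: S, bond orders sum to 1 (valence 2) → 1 H
  atom 5: C, bond orders sum to 2 (valence 4) → 2 H
  atom 6: C, bond orders sum to 2 (valence 4) → 2 H
Totals → C:5, H:10, S:1.
In Hill order: C5H10S.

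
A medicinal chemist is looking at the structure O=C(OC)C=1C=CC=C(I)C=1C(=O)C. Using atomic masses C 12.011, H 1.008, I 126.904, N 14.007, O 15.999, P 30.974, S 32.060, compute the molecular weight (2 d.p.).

304.08 g/mol

First, the molecular formula is C10H9IO3 (counting implicit H from valence).
  C: 10 × 12.011 = 120.110
  H: 9 × 1.008 = 9.072
  I: 1 × 126.904 = 126.904
  O: 3 × 15.999 = 47.997
Sum: 10×12.011 + 9×1.008 + 1×126.904 + 3×15.999 = 304.083 → 304.08 g/mol.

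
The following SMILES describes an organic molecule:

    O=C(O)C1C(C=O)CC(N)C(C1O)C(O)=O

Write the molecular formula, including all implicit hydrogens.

C9H13NO6

Walk through each heavy atom and fill implicit hydrogens from standard valence (C 4, N 3, O 2, S 2, halogen 1):
  atom 1: O, bond orders sum to 2 (valence 2) → 0 H
  atom 2: C, bond orders sum to 4 (valence 4) → 0 H
  atom 3: O, bond orders sum to 1 (valence 2) → 1 H
  atom 4: C, bond orders sum to 3 (valence 4) → 1 H
  atom 5: C, bond orders sum to 3 (valence 4) → 1 H
  atom 6: C, bond orders sum to 3 (valence 4) → 1 H
  atom 7: O, bond orders sum to 2 (valence 2) → 0 H
  atom 8: C, bond orders sum to 2 (valence 4) → 2 H
  atom 9: C, bond orders sum to 3 (valence 4) → 1 H
  atom 10: N, bond orders sum to 1 (valence 3) → 2 H
  atom 11: C, bond orders sum to 3 (valence 4) → 1 H
  atom 12: C, bond orders sum to 3 (valence 4) → 1 H
  atom 13: O, bond orders sum to 1 (valence 2) → 1 H
  atom 14: C, bond orders sum to 4 (valence 4) → 0 H
  atom 15: O, bond orders sum to 1 (valence 2) → 1 H
  atom 16: O, bond orders sum to 2 (valence 2) → 0 H
Totals → C:9, H:13, N:1, O:6.
In Hill order: C9H13NO6.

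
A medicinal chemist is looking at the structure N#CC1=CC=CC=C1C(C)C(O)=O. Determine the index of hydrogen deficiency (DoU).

7

Degree of unsaturation = (number of rings) + (number of π bonds).
Ring closures in the SMILES: 1.
π bonds: 4 double bonds (each 1 DoU), 1 triple bond (each 2 DoU) → 6 DoU from unsaturation.
Total DoU = 1 + 6 = 7.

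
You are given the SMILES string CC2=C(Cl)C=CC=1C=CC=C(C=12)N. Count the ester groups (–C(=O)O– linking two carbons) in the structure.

Scan the SMILES for the ester motif — none present.
Groups that are present: 1 primary amine.

0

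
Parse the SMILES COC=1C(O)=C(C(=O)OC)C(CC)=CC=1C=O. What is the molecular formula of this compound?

Walk through each heavy atom and fill implicit hydrogens from standard valence (C 4, N 3, O 2, S 2, halogen 1):
  atom 1: C, bond orders sum to 1 (valence 4) → 3 H
  atom 2: O, bond orders sum to 2 (valence 2) → 0 H
  atom 3: C, bond orders sum to 4 (valence 4) → 0 H
  atom 4: C, bond orders sum to 4 (valence 4) → 0 H
  atom 5: O, bond orders sum to 1 (valence 2) → 1 H
  atom 6: C, bond orders sum to 4 (valence 4) → 0 H
  atom 7: C, bond orders sum to 4 (valence 4) → 0 H
  atom 8: O, bond orders sum to 2 (valence 2) → 0 H
  atom 9: O, bond orders sum to 2 (valence 2) → 0 H
  atom 10: C, bond orders sum to 1 (valence 4) → 3 H
  atom 11: C, bond orders sum to 4 (valence 4) → 0 H
  atom 12: C, bond orders sum to 2 (valence 4) → 2 H
  atom 13: C, bond orders sum to 1 (valence 4) → 3 H
  atom 14: C, bond orders sum to 3 (valence 4) → 1 H
  atom 15: C, bond orders sum to 4 (valence 4) → 0 H
  atom 16: C, bond orders sum to 3 (valence 4) → 1 H
  atom 17: O, bond orders sum to 2 (valence 2) → 0 H
Totals → C:12, H:14, O:5.

C12H14O5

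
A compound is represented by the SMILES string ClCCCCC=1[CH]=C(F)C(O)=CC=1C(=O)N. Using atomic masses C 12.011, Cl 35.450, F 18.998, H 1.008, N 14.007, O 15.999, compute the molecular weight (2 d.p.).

First, the molecular formula is C11H13ClFNO2 (counting implicit H from valence).
  C: 11 × 12.011 = 132.121
  Cl: 1 × 35.450 = 35.450
  F: 1 × 18.998 = 18.998
  H: 13 × 1.008 = 13.104
  N: 1 × 14.007 = 14.007
  O: 2 × 15.999 = 31.998
Sum: 11×12.011 + 1×35.450 + 1×18.998 + 13×1.008 + 1×14.007 + 2×15.999 = 245.678 → 245.68 g/mol.

245.68 g/mol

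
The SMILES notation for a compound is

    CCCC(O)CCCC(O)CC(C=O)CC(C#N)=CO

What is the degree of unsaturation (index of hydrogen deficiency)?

4

Degree of unsaturation = (number of rings) + (number of π bonds).
Ring closures in the SMILES: 0.
π bonds: 2 double bonds (each 1 DoU), 1 triple bond (each 2 DoU) → 4 DoU from unsaturation.
Total DoU = 0 + 4 = 4.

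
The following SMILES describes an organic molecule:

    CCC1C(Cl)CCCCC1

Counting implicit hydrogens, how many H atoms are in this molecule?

17

Walk through each heavy atom and fill implicit hydrogens from standard valence (C 4, N 3, O 2, S 2, halogen 1):
  atom 1: C, bond orders sum to 1 (valence 4) → 3 H
  atom 2: C, bond orders sum to 2 (valence 4) → 2 H
  atom 3: C, bond orders sum to 3 (valence 4) → 1 H
  atom 4: C, bond orders sum to 3 (valence 4) → 1 H
  atom 5: Cl (halogen, monovalent) → 0 H
  atom 6: C, bond orders sum to 2 (valence 4) → 2 H
  atom 7: C, bond orders sum to 2 (valence 4) → 2 H
  atom 8: C, bond orders sum to 2 (valence 4) → 2 H
  atom 9: C, bond orders sum to 2 (valence 4) → 2 H
  atom 10: C, bond orders sum to 2 (valence 4) → 2 H
Total hydrogens: 17.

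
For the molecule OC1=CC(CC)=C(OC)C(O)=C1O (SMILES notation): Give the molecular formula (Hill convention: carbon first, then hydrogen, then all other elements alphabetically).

Walk through each heavy atom and fill implicit hydrogens from standard valence (C 4, N 3, O 2, S 2, halogen 1):
  atom 1: O, bond orders sum to 1 (valence 2) → 1 H
  atom 2: C, bond orders sum to 4 (valence 4) → 0 H
  atom 3: C, bond orders sum to 3 (valence 4) → 1 H
  atom 4: C, bond orders sum to 4 (valence 4) → 0 H
  atom 5: C, bond orders sum to 2 (valence 4) → 2 H
  atom 6: C, bond orders sum to 1 (valence 4) → 3 H
  atom 7: C, bond orders sum to 4 (valence 4) → 0 H
  atom 8: O, bond orders sum to 2 (valence 2) → 0 H
  atom 9: C, bond orders sum to 1 (valence 4) → 3 H
  atom 10: C, bond orders sum to 4 (valence 4) → 0 H
  atom 11: O, bond orders sum to 1 (valence 2) → 1 H
  atom 12: C, bond orders sum to 4 (valence 4) → 0 H
  atom 13: O, bond orders sum to 1 (valence 2) → 1 H
Totals → C:9, H:12, O:4.

C9H12O4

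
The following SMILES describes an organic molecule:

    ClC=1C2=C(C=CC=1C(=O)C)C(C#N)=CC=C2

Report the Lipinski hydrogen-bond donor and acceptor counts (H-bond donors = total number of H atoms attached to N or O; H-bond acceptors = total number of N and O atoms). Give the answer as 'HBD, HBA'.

0, 2

Donors: find every N or O and count the H atoms it carries.
  atom 9 (O): bond orders sum to 2 → 0 H
  atom 13 (N): bond orders sum to 3 → 0 H
Lipinski HBD = 0.
Acceptors: N atoms = 1, O atoms = 1 → HBA = 2.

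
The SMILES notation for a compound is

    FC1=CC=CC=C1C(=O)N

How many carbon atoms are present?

Count every carbon token in the SMILES (each C, including those in ring-closure positions and inside branches).
Carbon count: 7.

7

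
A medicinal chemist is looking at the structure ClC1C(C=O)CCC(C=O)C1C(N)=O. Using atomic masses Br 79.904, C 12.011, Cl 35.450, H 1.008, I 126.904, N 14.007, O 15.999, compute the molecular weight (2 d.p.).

First, the molecular formula is C9H12ClNO3 (counting implicit H from valence).
  C: 9 × 12.011 = 108.099
  Cl: 1 × 35.450 = 35.450
  H: 12 × 1.008 = 12.096
  N: 1 × 14.007 = 14.007
  O: 3 × 15.999 = 47.997
Sum: 9×12.011 + 1×35.450 + 12×1.008 + 1×14.007 + 3×15.999 = 217.649 → 217.65 g/mol.

217.65 g/mol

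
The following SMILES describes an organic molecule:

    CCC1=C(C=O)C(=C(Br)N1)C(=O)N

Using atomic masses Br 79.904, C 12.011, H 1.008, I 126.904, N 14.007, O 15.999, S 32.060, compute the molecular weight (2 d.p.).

245.08 g/mol

First, the molecular formula is C8H9BrN2O2 (counting implicit H from valence).
  Br: 1 × 79.904 = 79.904
  C: 8 × 12.011 = 96.088
  H: 9 × 1.008 = 9.072
  N: 2 × 14.007 = 28.014
  O: 2 × 15.999 = 31.998
Sum: 1×79.904 + 8×12.011 + 9×1.008 + 2×14.007 + 2×15.999 = 245.076 → 245.08 g/mol.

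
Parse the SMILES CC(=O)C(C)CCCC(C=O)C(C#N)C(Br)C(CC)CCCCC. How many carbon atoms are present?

Count every carbon token in the SMILES (each C, including those in ring-closure positions and inside branches).
Carbon count: 20.

20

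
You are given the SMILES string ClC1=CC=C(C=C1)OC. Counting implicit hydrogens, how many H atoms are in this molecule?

Walk through each heavy atom and fill implicit hydrogens from standard valence (C 4, N 3, O 2, S 2, halogen 1):
  atom 1: Cl (halogen, monovalent) → 0 H
  atom 2: C, bond orders sum to 4 (valence 4) → 0 H
  atom 3: C, bond orders sum to 3 (valence 4) → 1 H
  atom 4: C, bond orders sum to 3 (valence 4) → 1 H
  atom 5: C, bond orders sum to 4 (valence 4) → 0 H
  atom 6: C, bond orders sum to 3 (valence 4) → 1 H
  atom 7: C, bond orders sum to 3 (valence 4) → 1 H
  atom 8: O, bond orders sum to 2 (valence 2) → 0 H
  atom 9: C, bond orders sum to 1 (valence 4) → 3 H
Total hydrogens: 7.

7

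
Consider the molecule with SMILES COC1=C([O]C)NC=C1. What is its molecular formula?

C6H9NO2

Walk through each heavy atom and fill implicit hydrogens from standard valence (C 4, N 3, O 2, S 2, halogen 1):
  atom 1: C, bond orders sum to 1 (valence 4) → 3 H
  atom 2: O, bond orders sum to 2 (valence 2) → 0 H
  atom 3: C, bond orders sum to 4 (valence 4) → 0 H
  atom 4: C, bond orders sum to 4 (valence 4) → 0 H
  atom 5: O with explicit H count 0
  atom 6: C, bond orders sum to 1 (valence 4) → 3 H
  atom 7: N, bond orders sum to 2 (valence 3) → 1 H
  atom 8: C, bond orders sum to 3 (valence 4) → 1 H
  atom 9: C, bond orders sum to 3 (valence 4) → 1 H
Totals → C:6, H:9, N:1, O:2.
In Hill order: C6H9NO2.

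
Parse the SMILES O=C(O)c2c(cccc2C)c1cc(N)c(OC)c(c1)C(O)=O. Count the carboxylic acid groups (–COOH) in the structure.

The carboxylic acid motif appears at heavy-atom positions 2, 20 in the SMILES.
Other groups present: 1 ether, 1 primary amine.
Carboxylic acid count: 2.

2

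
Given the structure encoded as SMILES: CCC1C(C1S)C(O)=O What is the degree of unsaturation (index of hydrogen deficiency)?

Degree of unsaturation = (number of rings) + (number of π bonds).
Ring closures in the SMILES: 1.
π bonds: 1 double bond (each 1 DoU) → 1 DoU from unsaturation.
Total DoU = 1 + 1 = 2.

2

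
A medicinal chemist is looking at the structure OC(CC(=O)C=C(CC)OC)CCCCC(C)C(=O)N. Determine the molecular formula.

C15H27NO4

Walk through each heavy atom and fill implicit hydrogens from standard valence (C 4, N 3, O 2, S 2, halogen 1):
  atom 1: O, bond orders sum to 1 (valence 2) → 1 H
  atom 2: C, bond orders sum to 3 (valence 4) → 1 H
  atom 3: C, bond orders sum to 2 (valence 4) → 2 H
  atom 4: C, bond orders sum to 4 (valence 4) → 0 H
  atom 5: O, bond orders sum to 2 (valence 2) → 0 H
  atom 6: C, bond orders sum to 3 (valence 4) → 1 H
  atom 7: C, bond orders sum to 4 (valence 4) → 0 H
  atom 8: C, bond orders sum to 2 (valence 4) → 2 H
  atom 9: C, bond orders sum to 1 (valence 4) → 3 H
  atom 10: O, bond orders sum to 2 (valence 2) → 0 H
  atom 11: C, bond orders sum to 1 (valence 4) → 3 H
  atom 12: C, bond orders sum to 2 (valence 4) → 2 H
  atom 13: C, bond orders sum to 2 (valence 4) → 2 H
  atom 14: C, bond orders sum to 2 (valence 4) → 2 H
  atom 15: C, bond orders sum to 2 (valence 4) → 2 H
  atom 16: C, bond orders sum to 3 (valence 4) → 1 H
  atom 17: C, bond orders sum to 1 (valence 4) → 3 H
  atom 18: C, bond orders sum to 4 (valence 4) → 0 H
  atom 19: O, bond orders sum to 2 (valence 2) → 0 H
  atom 20: N, bond orders sum to 1 (valence 3) → 2 H
Totals → C:15, H:27, N:1, O:4.
In Hill order: C15H27NO4.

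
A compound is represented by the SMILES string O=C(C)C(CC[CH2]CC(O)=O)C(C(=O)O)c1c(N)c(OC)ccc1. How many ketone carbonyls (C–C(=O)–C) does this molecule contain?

The ketone motif appears at heavy-atom position 2 in the SMILES.
Other groups present: 2 carboxylic acid, 1 ether, 1 primary amine.
Ketone count: 1.

1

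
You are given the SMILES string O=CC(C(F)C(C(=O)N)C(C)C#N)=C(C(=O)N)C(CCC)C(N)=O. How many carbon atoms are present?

15

Count every carbon token in the SMILES (each C, including those in ring-closure positions and inside branches).
Carbon count: 15.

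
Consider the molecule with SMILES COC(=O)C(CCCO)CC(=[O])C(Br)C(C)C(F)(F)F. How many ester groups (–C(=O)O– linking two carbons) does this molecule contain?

The ester motif appears at heavy-atom position 3 in the SMILES.
Other groups present: 1 hydroxyl, 1 ketone.
Ester count: 1.

1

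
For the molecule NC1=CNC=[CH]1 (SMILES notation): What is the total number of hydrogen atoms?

6

Walk through each heavy atom and fill implicit hydrogens from standard valence (C 4, N 3, O 2, S 2, halogen 1):
  atom 1: N, bond orders sum to 1 (valence 3) → 2 H
  atom 2: C, bond orders sum to 4 (valence 4) → 0 H
  atom 3: C, bond orders sum to 3 (valence 4) → 1 H
  atom 4: N, bond orders sum to 2 (valence 3) → 1 H
  atom 5: C, bond orders sum to 3 (valence 4) → 1 H
  atom 6: C with explicit H count 1
Total hydrogens: 6.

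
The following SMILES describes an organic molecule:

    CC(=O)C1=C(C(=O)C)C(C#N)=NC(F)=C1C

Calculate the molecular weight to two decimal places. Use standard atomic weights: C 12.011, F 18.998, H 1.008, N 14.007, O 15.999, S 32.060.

220.20 g/mol

First, the molecular formula is C11H9FN2O2 (counting implicit H from valence).
  C: 11 × 12.011 = 132.121
  F: 1 × 18.998 = 18.998
  H: 9 × 1.008 = 9.072
  N: 2 × 14.007 = 28.014
  O: 2 × 15.999 = 31.998
Sum: 11×12.011 + 1×18.998 + 9×1.008 + 2×14.007 + 2×15.999 = 220.203 → 220.20 g/mol.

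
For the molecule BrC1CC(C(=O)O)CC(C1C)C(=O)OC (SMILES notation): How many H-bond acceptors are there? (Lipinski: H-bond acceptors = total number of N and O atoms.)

N atoms: 0; O atoms: 4.
Lipinski HBA = 0 + 4 = 4.

4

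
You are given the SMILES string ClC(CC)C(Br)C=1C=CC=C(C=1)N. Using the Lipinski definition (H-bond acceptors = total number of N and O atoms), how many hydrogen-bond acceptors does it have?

N atoms: 1; O atoms: 0.
Lipinski HBA = 1 + 0 = 1.

1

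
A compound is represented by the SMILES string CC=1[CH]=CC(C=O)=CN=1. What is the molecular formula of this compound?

C7H7NO

Walk through each heavy atom and fill implicit hydrogens from standard valence (C 4, N 3, O 2, S 2, halogen 1):
  atom 1: C, bond orders sum to 1 (valence 4) → 3 H
  atom 2: C, bond orders sum to 4 (valence 4) → 0 H
  atom 3: C with explicit H count 1
  atom 4: C, bond orders sum to 3 (valence 4) → 1 H
  atom 5: C, bond orders sum to 4 (valence 4) → 0 H
  atom 6: C, bond orders sum to 3 (valence 4) → 1 H
  atom 7: O, bond orders sum to 2 (valence 2) → 0 H
  atom 8: C, bond orders sum to 3 (valence 4) → 1 H
  atom 9: N, bond orders sum to 3 (valence 3) → 0 H
Totals → C:7, H:7, N:1, O:1.
In Hill order: C7H7NO.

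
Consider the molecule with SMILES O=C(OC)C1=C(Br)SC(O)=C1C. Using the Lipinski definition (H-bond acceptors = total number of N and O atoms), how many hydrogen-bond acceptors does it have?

N atoms: 0; O atoms: 3.
Lipinski HBA = 0 + 3 = 3.

3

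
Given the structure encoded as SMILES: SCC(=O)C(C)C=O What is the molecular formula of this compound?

Walk through each heavy atom and fill implicit hydrogens from standard valence (C 4, N 3, O 2, S 2, halogen 1):
  atom 1: S, bond orders sum to 1 (valence 2) → 1 H
  atom 2: C, bond orders sum to 2 (valence 4) → 2 H
  atom 3: C, bond orders sum to 4 (valence 4) → 0 H
  atom 4: O, bond orders sum to 2 (valence 2) → 0 H
  atom 5: C, bond orders sum to 3 (valence 4) → 1 H
  atom 6: C, bond orders sum to 1 (valence 4) → 3 H
  atom 7: C, bond orders sum to 3 (valence 4) → 1 H
  atom 8: O, bond orders sum to 2 (valence 2) → 0 H
Totals → C:5, H:8, O:2, S:1.

C5H8O2S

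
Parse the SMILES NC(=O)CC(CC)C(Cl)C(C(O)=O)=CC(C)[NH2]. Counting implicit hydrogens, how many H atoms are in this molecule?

Walk through each heavy atom and fill implicit hydrogens from standard valence (C 4, N 3, O 2, S 2, halogen 1):
  atom 1: N, bond orders sum to 1 (valence 3) → 2 H
  atom 2: C, bond orders sum to 4 (valence 4) → 0 H
  atom 3: O, bond orders sum to 2 (valence 2) → 0 H
  atom 4: C, bond orders sum to 2 (valence 4) → 2 H
  atom 5: C, bond orders sum to 3 (valence 4) → 1 H
  atom 6: C, bond orders sum to 2 (valence 4) → 2 H
  atom 7: C, bond orders sum to 1 (valence 4) → 3 H
  atom 8: C, bond orders sum to 3 (valence 4) → 1 H
  atom 9: Cl (halogen, monovalent) → 0 H
  atom 10: C, bond orders sum to 4 (valence 4) → 0 H
  atom 11: C, bond orders sum to 4 (valence 4) → 0 H
  atom 12: O, bond orders sum to 1 (valence 2) → 1 H
  atom 13: O, bond orders sum to 2 (valence 2) → 0 H
  atom 14: C, bond orders sum to 3 (valence 4) → 1 H
  atom 15: C, bond orders sum to 3 (valence 4) → 1 H
  atom 16: C, bond orders sum to 1 (valence 4) → 3 H
  atom 17: N with explicit H count 2
Total hydrogens: 19.

19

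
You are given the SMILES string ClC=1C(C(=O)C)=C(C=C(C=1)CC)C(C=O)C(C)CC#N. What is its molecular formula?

Walk through each heavy atom and fill implicit hydrogens from standard valence (C 4, N 3, O 2, S 2, halogen 1):
  atom 1: Cl (halogen, monovalent) → 0 H
  atom 2: C, bond orders sum to 4 (valence 4) → 0 H
  atom 3: C, bond orders sum to 4 (valence 4) → 0 H
  atom 4: C, bond orders sum to 4 (valence 4) → 0 H
  atom 5: O, bond orders sum to 2 (valence 2) → 0 H
  atom 6: C, bond orders sum to 1 (valence 4) → 3 H
  atom 7: C, bond orders sum to 4 (valence 4) → 0 H
  atom 8: C, bond orders sum to 3 (valence 4) → 1 H
  atom 9: C, bond orders sum to 4 (valence 4) → 0 H
  atom 10: C, bond orders sum to 3 (valence 4) → 1 H
  atom 11: C, bond orders sum to 2 (valence 4) → 2 H
  atom 12: C, bond orders sum to 1 (valence 4) → 3 H
  atom 13: C, bond orders sum to 3 (valence 4) → 1 H
  atom 14: C, bond orders sum to 3 (valence 4) → 1 H
  atom 15: O, bond orders sum to 2 (valence 2) → 0 H
  atom 16: C, bond orders sum to 3 (valence 4) → 1 H
  atom 17: C, bond orders sum to 1 (valence 4) → 3 H
  atom 18: C, bond orders sum to 2 (valence 4) → 2 H
  atom 19: C, bond orders sum to 4 (valence 4) → 0 H
  atom 20: N, bond orders sum to 3 (valence 3) → 0 H
Totals → C:16, H:18, Cl:1, N:1, O:2.

C16H18ClNO2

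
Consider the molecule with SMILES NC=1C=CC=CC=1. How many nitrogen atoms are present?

1

Scan the SMILES for N atoms (remember two-letter symbols like Cl and Br are single atoms).
Nitrogen count: 1.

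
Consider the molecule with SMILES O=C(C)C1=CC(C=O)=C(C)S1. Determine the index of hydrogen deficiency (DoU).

5

Molecular formula: C8H8O2S.
DoU = (2C + 2 + N − H − X) / 2, where X is the halogen count and O/S are ignored.
    = (2·8 + 2 + 0 − 8 − 0) / 2 = 10 / 2 = 5.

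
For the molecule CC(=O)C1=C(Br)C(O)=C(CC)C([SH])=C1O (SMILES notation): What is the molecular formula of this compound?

C10H11BrO3S

Walk through each heavy atom and fill implicit hydrogens from standard valence (C 4, N 3, O 2, S 2, halogen 1):
  atom 1: C, bond orders sum to 1 (valence 4) → 3 H
  atom 2: C, bond orders sum to 4 (valence 4) → 0 H
  atom 3: O, bond orders sum to 2 (valence 2) → 0 H
  atom 4: C, bond orders sum to 4 (valence 4) → 0 H
  atom 5: C, bond orders sum to 4 (valence 4) → 0 H
  atom 6: Br (halogen, monovalent) → 0 H
  atom 7: C, bond orders sum to 4 (valence 4) → 0 H
  atom 8: O, bond orders sum to 1 (valence 2) → 1 H
  atom 9: C, bond orders sum to 4 (valence 4) → 0 H
  atom 10: C, bond orders sum to 2 (valence 4) → 2 H
  atom 11: C, bond orders sum to 1 (valence 4) → 3 H
  atom 12: C, bond orders sum to 4 (valence 4) → 0 H
  atom 13: S with explicit H count 1
  atom 14: C, bond orders sum to 4 (valence 4) → 0 H
  atom 15: O, bond orders sum to 1 (valence 2) → 1 H
Totals → C:10, H:11, Br:1, O:3, S:1.
In Hill order: C10H11BrO3S.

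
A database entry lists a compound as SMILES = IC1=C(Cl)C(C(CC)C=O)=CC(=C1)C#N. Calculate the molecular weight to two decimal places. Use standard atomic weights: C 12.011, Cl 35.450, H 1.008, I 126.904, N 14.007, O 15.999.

First, the molecular formula is C11H9ClINO (counting implicit H from valence).
  C: 11 × 12.011 = 132.121
  Cl: 1 × 35.450 = 35.450
  H: 9 × 1.008 = 9.072
  I: 1 × 126.904 = 126.904
  N: 1 × 14.007 = 14.007
  O: 1 × 15.999 = 15.999
Sum: 11×12.011 + 1×35.450 + 9×1.008 + 1×126.904 + 1×14.007 + 1×15.999 = 333.553 → 333.55 g/mol.

333.55 g/mol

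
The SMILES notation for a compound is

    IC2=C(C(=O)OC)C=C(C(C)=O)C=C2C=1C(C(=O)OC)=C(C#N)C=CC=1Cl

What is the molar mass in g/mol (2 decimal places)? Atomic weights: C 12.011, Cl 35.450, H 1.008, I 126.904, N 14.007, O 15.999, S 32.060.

First, the molecular formula is C19H13ClINO5 (counting implicit H from valence).
  C: 19 × 12.011 = 228.209
  Cl: 1 × 35.450 = 35.450
  H: 13 × 1.008 = 13.104
  I: 1 × 126.904 = 126.904
  N: 1 × 14.007 = 14.007
  O: 5 × 15.999 = 79.995
Sum: 19×12.011 + 1×35.450 + 13×1.008 + 1×126.904 + 1×14.007 + 5×15.999 = 497.669 → 497.67 g/mol.

497.67 g/mol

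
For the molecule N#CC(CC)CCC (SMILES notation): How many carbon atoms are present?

Count every carbon token in the SMILES (each C, including those in ring-closure positions and inside branches).
Carbon count: 7.

7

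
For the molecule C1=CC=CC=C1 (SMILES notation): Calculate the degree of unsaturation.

4

Molecular formula: C6H6.
DoU = (2C + 2 + N − H − X) / 2, where X is the halogen count and O/S are ignored.
    = (2·6 + 2 + 0 − 6 − 0) / 2 = 8 / 2 = 4.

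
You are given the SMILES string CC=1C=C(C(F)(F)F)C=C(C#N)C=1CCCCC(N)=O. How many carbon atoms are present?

14

Count every carbon token in the SMILES (each C, including those in ring-closure positions and inside branches).
Carbon count: 14.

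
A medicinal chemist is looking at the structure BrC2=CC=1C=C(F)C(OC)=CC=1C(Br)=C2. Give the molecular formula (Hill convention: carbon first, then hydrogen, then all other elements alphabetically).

C11H7Br2FO

Walk through each heavy atom and fill implicit hydrogens from standard valence (C 4, N 3, O 2, S 2, halogen 1):
  atom 1: Br (halogen, monovalent) → 0 H
  atom 2: C, bond orders sum to 4 (valence 4) → 0 H
  atom 3: C, bond orders sum to 3 (valence 4) → 1 H
  atom 4: C, bond orders sum to 4 (valence 4) → 0 H
  atom 5: C, bond orders sum to 3 (valence 4) → 1 H
  atom 6: C, bond orders sum to 4 (valence 4) → 0 H
  atom 7: F (halogen, monovalent) → 0 H
  atom 8: C, bond orders sum to 4 (valence 4) → 0 H
  atom 9: O, bond orders sum to 2 (valence 2) → 0 H
  atom 10: C, bond orders sum to 1 (valence 4) → 3 H
  atom 11: C, bond orders sum to 3 (valence 4) → 1 H
  atom 12: C, bond orders sum to 4 (valence 4) → 0 H
  atom 13: C, bond orders sum to 4 (valence 4) → 0 H
  atom 14: Br (halogen, monovalent) → 0 H
  atom 15: C, bond orders sum to 3 (valence 4) → 1 H
Totals → C:11, H:7, Br:2, F:1, O:1.
In Hill order: C11H7Br2FO.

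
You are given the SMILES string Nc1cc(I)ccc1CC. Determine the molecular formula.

Walk through each heavy atom and fill implicit hydrogens from standard valence (C 4, N 3, O 2, S 2, halogen 1); for lowercase aromatic atoms, an aromatic c carries 1 H when it has two neighbours and 0 H with three, and aromatic n carries 0 H:
  atom 1: N, bond orders sum to 1 (valence 3) → 2 H
  atom 2: aromatic c, 3 neighbours → 0 H
  atom 3: aromatic c, 2 neighbours → 1 H
  atom 4: aromatic c, 3 neighbours → 0 H
  atom 5: I (halogen, monovalent) → 0 H
  atom 6: aromatic c, 2 neighbours → 1 H
  atom 7: aromatic c, 2 neighbours → 1 H
  atom 8: aromatic c, 3 neighbours → 0 H
  atom 9: C, bond orders sum to 2 (valence 4) → 2 H
  atom 10: C, bond orders sum to 1 (valence 4) → 3 H
Totals → C:8, H:10, I:1, N:1.

C8H10IN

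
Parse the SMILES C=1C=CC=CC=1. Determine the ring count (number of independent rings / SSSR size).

In SMILES, each pair of matching ring-closure digits denotes one ring-closing bond; the number of such bonds equals the number of independent rings.
Ring-closure bonds here: 1.

1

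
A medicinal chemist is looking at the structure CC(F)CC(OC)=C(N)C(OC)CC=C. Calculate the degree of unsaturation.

Molecular formula: C11H20FNO2.
DoU = (2C + 2 + N − H − X) / 2, where X is the halogen count and O/S are ignored.
    = (2·11 + 2 + 1 − 20 − 1) / 2 = 4 / 2 = 2.

2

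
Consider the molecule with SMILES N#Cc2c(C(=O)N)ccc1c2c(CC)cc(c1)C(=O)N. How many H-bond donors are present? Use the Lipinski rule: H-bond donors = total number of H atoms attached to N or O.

Donors: find every N or O and count the H atoms it carries.
  atom 1 (N): bond orders sum to 3 → 0 H
  atom 6 (O): bond orders sum to 2 → 0 H
  atom 7 (N): bond orders sum to 1 → 2 H
  atom 19 (O): bond orders sum to 2 → 0 H
  atom 20 (N): bond orders sum to 1 → 2 H
Lipinski HBD = 4.

4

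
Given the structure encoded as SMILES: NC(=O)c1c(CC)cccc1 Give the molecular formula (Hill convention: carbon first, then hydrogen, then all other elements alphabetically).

C9H11NO

Walk through each heavy atom and fill implicit hydrogens from standard valence (C 4, N 3, O 2, S 2, halogen 1); for lowercase aromatic atoms, an aromatic c carries 1 H when it has two neighbours and 0 H with three, and aromatic n carries 0 H:
  atom 1: N, bond orders sum to 1 (valence 3) → 2 H
  atom 2: C, bond orders sum to 4 (valence 4) → 0 H
  atom 3: O, bond orders sum to 2 (valence 2) → 0 H
  atom 4: aromatic c, 3 neighbours → 0 H
  atom 5: aromatic c, 3 neighbours → 0 H
  atom 6: C, bond orders sum to 2 (valence 4) → 2 H
  atom 7: C, bond orders sum to 1 (valence 4) → 3 H
  atom 8: aromatic c, 2 neighbours → 1 H
  atom 9: aromatic c, 2 neighbours → 1 H
  atom 10: aromatic c, 2 neighbours → 1 H
  atom 11: aromatic c, 2 neighbours → 1 H
Totals → C:9, H:11, N:1, O:1.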